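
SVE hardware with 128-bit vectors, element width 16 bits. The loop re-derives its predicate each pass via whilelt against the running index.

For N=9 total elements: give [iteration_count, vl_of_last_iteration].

128-bit reg / 16-bit elem → 8 lanes
9 elements at 8/iter → 2 passes, remainder 1 on the last

[iterations, last_vl] = [2, 1]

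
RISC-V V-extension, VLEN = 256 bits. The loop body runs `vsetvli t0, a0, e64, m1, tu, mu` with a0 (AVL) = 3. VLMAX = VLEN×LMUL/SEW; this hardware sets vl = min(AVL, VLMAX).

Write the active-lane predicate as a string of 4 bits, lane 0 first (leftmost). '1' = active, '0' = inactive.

VLMAX = VLEN×LMUL/SEW = 256×1/64 = 4
AVL=3 ≤ VLMAX=4, so vl = 3
bits (lane 0 leftmost): 1110

predicate = 1110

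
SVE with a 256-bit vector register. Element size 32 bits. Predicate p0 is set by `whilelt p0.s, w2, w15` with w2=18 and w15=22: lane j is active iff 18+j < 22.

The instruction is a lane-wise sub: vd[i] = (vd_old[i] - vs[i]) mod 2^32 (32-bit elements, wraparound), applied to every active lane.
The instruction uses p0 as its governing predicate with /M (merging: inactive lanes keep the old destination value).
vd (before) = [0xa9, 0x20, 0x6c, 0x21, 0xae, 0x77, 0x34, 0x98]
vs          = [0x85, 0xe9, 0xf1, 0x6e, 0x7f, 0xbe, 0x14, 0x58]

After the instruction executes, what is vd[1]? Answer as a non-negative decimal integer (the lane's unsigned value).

register lanes = 256/32 = 8
whilelt: lane j active iff 18+j < 22 → j < 4 → 4 active
  i=0: sub(0xa9,0x85) → 36
  i=1: sub(0x20,0xe9) → 4294967095
  i=2: sub(0x6c,0xf1) → 4294967163
  i=3: sub(0x21,0x6e) → 4294967219
  i=4: tail/keep → 174
  i=5: tail/keep → 119
  i=6: tail/keep → 52
  i=7: tail/keep → 152

vd[1] = 4294967095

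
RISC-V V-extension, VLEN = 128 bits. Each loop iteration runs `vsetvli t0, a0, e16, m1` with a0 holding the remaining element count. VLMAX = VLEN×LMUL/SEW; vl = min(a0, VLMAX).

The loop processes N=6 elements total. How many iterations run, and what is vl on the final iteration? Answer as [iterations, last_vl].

VLMAX = (128 × 1) / 16 = 8 lanes
N=6: ⌈6/8⌉ = 1 iters; last vl = 6 − 0×8 = 6

[iterations, last_vl] = [1, 6]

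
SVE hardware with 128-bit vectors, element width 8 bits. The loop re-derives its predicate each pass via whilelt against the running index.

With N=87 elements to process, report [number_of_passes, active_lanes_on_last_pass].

register lanes = 128/8 = 16
iterations = ceil(87/16) = 6; final-pass vl = 7

[iterations, last_vl] = [6, 7]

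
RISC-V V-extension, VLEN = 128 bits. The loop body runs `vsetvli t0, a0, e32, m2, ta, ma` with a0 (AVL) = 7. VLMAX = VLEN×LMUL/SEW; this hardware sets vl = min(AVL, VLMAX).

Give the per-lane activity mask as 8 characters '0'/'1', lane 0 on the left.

predicate = 11111110

lanes per group: 128·2/32 = 8
vl ← min(7, 8) = 7
bits (lane 0 leftmost): 11111110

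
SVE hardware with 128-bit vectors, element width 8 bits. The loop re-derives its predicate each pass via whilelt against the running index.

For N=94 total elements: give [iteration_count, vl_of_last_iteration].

[iterations, last_vl] = [6, 14]

128-bit reg / 8-bit elem → 16 lanes
N=94: ⌈94/16⌉ = 6 iters; last vl = 94 − 5×16 = 14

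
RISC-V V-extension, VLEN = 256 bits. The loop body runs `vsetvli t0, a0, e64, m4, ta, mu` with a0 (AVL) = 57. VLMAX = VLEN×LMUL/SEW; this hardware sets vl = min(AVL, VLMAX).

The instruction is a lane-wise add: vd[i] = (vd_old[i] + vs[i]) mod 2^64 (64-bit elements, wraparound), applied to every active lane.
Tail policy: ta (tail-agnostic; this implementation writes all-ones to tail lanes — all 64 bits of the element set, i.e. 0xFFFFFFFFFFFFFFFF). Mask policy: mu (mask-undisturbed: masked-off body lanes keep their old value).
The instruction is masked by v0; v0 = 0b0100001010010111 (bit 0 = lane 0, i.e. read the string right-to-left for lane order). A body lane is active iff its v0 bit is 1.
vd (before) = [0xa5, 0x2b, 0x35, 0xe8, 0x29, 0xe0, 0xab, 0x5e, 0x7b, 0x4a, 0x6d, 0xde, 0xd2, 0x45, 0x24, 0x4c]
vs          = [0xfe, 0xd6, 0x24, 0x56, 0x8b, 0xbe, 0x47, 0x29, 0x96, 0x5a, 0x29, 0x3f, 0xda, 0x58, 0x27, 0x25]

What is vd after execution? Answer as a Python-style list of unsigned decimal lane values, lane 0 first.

vd = [419, 257, 89, 232, 180, 224, 171, 135, 123, 164, 109, 222, 210, 69, 75, 76]

lanes per group: 256·4/64 = 16
AVL=57 > VLMAX=16, so vl = 16
[0] add(0xa5,0xfe) = 0x1a3
[1] add(0x2b,0xd6) = 0x101
[2] add(0x35,0x24) = 0x59
[3] mask-off/keep = 0xe8
[4] add(0x29,0x8b) = 0xb4
[5] mask-off/keep = 0xe0
[6] mask-off/keep = 0xab
[7] add(0x5e,0x29) = 0x87
[8] mask-off/keep = 0x7b
[9] add(0x4a,0x5a) = 0xa4
[10] mask-off/keep = 0x6d
[11] mask-off/keep = 0xde
[12] mask-off/keep = 0xd2
[13] mask-off/keep = 0x45
[14] add(0x24,0x27) = 0x4b
[15] mask-off/keep = 0x4c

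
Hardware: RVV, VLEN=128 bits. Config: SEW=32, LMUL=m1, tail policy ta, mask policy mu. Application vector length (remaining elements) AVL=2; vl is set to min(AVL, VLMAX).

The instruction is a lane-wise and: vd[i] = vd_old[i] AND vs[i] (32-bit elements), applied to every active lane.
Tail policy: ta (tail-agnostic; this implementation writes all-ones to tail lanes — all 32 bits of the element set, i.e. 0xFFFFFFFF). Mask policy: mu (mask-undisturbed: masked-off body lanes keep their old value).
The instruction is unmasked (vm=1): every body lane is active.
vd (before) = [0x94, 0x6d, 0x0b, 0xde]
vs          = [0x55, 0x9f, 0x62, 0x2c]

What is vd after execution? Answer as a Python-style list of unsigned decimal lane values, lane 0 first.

VLMAX = (128 × 1) / 32 = 4 lanes
vl = min(AVL, VLMAX) = min(2, 4) = 2
lane  0: and(0x94,0x55) ⇒ 0x14
lane  1: and(0x6d,0x9f) ⇒ 0x0d
lane  2: tail/ones ⇒ 0xffffffff
lane  3: tail/ones ⇒ 0xffffffff

vd = [20, 13, 4294967295, 4294967295]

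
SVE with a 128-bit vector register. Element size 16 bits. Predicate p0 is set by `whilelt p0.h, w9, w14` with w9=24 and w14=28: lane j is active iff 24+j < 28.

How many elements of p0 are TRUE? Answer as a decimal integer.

vl = 4

register lanes = 128/16 = 8
whilelt: lane j active iff 24+j < 28 → j < 4 → 4 active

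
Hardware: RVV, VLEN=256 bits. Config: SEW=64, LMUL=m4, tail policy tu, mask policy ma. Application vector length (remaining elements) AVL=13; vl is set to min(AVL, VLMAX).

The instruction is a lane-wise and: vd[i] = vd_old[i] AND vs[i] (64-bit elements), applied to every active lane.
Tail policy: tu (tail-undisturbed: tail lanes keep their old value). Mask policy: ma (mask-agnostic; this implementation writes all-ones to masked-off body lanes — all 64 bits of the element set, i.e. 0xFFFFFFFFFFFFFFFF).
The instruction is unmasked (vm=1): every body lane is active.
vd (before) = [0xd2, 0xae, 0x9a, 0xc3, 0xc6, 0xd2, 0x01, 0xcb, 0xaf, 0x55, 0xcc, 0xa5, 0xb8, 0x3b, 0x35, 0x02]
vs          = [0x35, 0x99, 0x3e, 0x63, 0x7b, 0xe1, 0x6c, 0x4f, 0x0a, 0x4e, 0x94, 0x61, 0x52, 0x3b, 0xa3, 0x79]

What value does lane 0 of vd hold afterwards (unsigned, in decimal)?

vd[0] = 16

VLMAX = (256 × 4) / 64 = 16 lanes
vl = min(AVL, VLMAX) = min(13, 16) = 13
  i=0: and(0xd2,0x35) → 16
  i=1: and(0xae,0x99) → 136
  i=2: and(0x9a,0x3e) → 26
  i=3: and(0xc3,0x63) → 67
  i=4: and(0xc6,0x7b) → 66
  i=5: and(0xd2,0xe1) → 192
  i=6: and(0x01,0x6c) → 0
  i=7: and(0xcb,0x4f) → 75
  i=8: and(0xaf,0x0a) → 10
  i=9: and(0x55,0x4e) → 68
  i=10: and(0xcc,0x94) → 132
  i=11: and(0xa5,0x61) → 33
  i=12: and(0xb8,0x52) → 16
  i=13: tail/keep → 59
  i=14: tail/keep → 53
  i=15: tail/keep → 2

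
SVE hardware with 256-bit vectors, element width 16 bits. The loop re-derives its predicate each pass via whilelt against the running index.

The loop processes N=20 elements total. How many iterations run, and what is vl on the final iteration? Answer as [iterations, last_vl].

[iterations, last_vl] = [2, 4]

lane count: 256 div 16 = 16
N=20: ⌈20/16⌉ = 2 iters; last vl = 20 − 1×16 = 4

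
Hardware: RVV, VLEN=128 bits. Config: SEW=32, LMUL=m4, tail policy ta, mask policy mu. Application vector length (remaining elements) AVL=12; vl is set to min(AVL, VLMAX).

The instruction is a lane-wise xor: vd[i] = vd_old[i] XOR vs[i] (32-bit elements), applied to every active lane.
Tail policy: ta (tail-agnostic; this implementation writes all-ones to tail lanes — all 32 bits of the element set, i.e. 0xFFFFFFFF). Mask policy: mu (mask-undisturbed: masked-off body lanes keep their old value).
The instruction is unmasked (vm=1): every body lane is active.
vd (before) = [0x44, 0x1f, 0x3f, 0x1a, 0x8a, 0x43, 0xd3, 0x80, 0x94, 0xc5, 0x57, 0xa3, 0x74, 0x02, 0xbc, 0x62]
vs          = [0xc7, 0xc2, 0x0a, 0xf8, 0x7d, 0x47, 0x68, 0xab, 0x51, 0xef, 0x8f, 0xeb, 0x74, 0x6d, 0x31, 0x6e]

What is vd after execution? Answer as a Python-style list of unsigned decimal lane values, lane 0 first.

lanes per group: 128·4/32 = 16
AVL=12 ≤ VLMAX=16, so vl = 12
  i=0: xor(0x44,0xc7) → 131
  i=1: xor(0x1f,0xc2) → 221
  i=2: xor(0x3f,0x0a) → 53
  i=3: xor(0x1a,0xf8) → 226
  i=4: xor(0x8a,0x7d) → 247
  i=5: xor(0x43,0x47) → 4
  i=6: xor(0xd3,0x68) → 187
  i=7: xor(0x80,0xab) → 43
  i=8: xor(0x94,0x51) → 197
  i=9: xor(0xc5,0xef) → 42
  i=10: xor(0x57,0x8f) → 216
  i=11: xor(0xa3,0xeb) → 72
  i=12: tail/ones → 4294967295
  i=13: tail/ones → 4294967295
  i=14: tail/ones → 4294967295
  i=15: tail/ones → 4294967295

vd = [131, 221, 53, 226, 247, 4, 187, 43, 197, 42, 216, 72, 4294967295, 4294967295, 4294967295, 4294967295]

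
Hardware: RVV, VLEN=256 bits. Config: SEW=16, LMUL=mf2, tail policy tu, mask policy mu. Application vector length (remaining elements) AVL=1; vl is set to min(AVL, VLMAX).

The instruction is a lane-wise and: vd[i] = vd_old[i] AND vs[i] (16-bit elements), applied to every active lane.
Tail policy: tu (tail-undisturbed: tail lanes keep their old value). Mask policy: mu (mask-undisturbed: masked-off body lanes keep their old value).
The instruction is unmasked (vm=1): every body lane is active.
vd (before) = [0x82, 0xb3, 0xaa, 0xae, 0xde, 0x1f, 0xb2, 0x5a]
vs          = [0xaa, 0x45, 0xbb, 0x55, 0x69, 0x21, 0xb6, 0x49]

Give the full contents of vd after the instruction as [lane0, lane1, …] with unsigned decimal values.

vd = [130, 179, 170, 174, 222, 31, 178, 90]

VLMAX = VLEN×LMUL/SEW = 256×1/2/16 = 8
vl = min(AVL, VLMAX) = min(1, 8) = 1
lane  0: and(0x82,0xaa) ⇒ 0x82
lane  1: tail/keep ⇒ 0xb3
lane  2: tail/keep ⇒ 0xaa
lane  3: tail/keep ⇒ 0xae
lane  4: tail/keep ⇒ 0xde
lane  5: tail/keep ⇒ 0x1f
lane  6: tail/keep ⇒ 0xb2
lane  7: tail/keep ⇒ 0x5a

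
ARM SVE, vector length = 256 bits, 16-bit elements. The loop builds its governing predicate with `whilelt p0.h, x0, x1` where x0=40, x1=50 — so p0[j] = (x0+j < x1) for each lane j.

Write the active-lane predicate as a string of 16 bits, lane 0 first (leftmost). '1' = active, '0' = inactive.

predicate = 1111111111000000

lane count: 256 div 16 = 16
p0[j] = (40+j < 50); true for j=0..9 → 10 lanes set
bits (lane 0 leftmost): 1111111111000000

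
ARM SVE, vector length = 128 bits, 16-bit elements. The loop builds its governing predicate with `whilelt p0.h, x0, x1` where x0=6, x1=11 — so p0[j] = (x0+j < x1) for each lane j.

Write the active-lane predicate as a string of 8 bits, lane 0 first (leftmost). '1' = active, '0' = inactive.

predicate = 11111000

register lanes = 128/16 = 8
active while 6+j < 11, i.e. j ∈ [0,5) capped at 8 ⇒ 5
bits (lane 0 leftmost): 11111000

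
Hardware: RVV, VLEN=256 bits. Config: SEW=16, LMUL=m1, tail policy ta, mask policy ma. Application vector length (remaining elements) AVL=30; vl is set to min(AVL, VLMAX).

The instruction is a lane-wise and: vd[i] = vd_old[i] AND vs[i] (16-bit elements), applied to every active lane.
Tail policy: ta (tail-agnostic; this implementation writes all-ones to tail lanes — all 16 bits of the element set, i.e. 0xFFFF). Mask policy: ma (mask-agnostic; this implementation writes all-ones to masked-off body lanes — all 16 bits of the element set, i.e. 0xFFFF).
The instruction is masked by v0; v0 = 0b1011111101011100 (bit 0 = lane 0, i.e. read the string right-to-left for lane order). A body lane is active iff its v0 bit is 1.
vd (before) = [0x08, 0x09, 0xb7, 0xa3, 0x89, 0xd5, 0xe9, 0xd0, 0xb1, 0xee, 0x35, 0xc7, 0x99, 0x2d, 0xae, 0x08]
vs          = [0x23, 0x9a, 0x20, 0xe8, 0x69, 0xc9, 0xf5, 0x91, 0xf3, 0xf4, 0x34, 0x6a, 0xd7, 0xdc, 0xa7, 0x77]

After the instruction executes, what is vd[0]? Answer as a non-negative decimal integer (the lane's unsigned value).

vd[0] = 65535

VLMAX = (256 × 1) / 16 = 16 lanes
vl ← min(30, 16) = 16
[0] mask-off/ones = 0xffff
[1] mask-off/ones = 0xffff
[2] and(0xb7,0x20) = 0x20
[3] and(0xa3,0xe8) = 0xa0
[4] and(0x89,0x69) = 0x09
[5] mask-off/ones = 0xffff
[6] and(0xe9,0xf5) = 0xe1
[7] mask-off/ones = 0xffff
[8] and(0xb1,0xf3) = 0xb1
[9] and(0xee,0xf4) = 0xe4
[10] and(0x35,0x34) = 0x34
[11] and(0xc7,0x6a) = 0x42
[12] and(0x99,0xd7) = 0x91
[13] and(0x2d,0xdc) = 0x0c
[14] mask-off/ones = 0xffff
[15] and(0x08,0x77) = 0x00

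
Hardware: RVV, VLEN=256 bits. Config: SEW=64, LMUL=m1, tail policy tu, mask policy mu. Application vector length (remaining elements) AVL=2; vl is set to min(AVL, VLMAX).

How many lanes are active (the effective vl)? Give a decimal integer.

vl = 2

VLMAX = VLEN×LMUL/SEW = 256×1/64 = 4
AVL=2 ≤ VLMAX=4, so vl = 2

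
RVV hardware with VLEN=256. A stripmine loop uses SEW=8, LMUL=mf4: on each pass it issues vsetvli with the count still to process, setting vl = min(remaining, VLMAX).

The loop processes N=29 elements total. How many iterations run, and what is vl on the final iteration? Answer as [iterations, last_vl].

[iterations, last_vl] = [4, 5]

lanes per group: 256·1/4/8 = 8
29 elements at 8/iter → 4 passes, remainder 5 on the last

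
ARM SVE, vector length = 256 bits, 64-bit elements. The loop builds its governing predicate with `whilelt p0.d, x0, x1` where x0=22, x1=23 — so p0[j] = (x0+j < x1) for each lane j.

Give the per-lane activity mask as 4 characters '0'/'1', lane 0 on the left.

256-bit reg / 64-bit elem → 4 lanes
whilelt: lane j active iff 22+j < 23 → j < 1 → 1 active
bits (lane 0 leftmost): 1000

predicate = 1000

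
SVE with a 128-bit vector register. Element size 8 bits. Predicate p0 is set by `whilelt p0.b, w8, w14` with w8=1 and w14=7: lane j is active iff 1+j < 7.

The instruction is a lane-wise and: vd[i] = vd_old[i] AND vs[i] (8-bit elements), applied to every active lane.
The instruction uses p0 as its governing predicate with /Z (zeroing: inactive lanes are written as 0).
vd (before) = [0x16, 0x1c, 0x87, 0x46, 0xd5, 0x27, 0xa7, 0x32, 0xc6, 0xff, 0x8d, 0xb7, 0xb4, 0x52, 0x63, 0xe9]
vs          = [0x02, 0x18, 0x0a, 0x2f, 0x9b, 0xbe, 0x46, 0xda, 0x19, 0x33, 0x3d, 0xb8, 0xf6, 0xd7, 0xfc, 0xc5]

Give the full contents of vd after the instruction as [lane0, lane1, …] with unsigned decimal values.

vd = [2, 24, 2, 6, 145, 38, 0, 0, 0, 0, 0, 0, 0, 0, 0, 0]

register lanes = 128/8 = 16
whilelt: lane j active iff 1+j < 7 → j < 6 → 6 active
vd[0] and(0x16,0x02) -> 0x02
vd[1] and(0x1c,0x18) -> 0x18
vd[2] and(0x87,0x0a) -> 0x02
vd[3] and(0x46,0x2f) -> 0x06
vd[4] and(0xd5,0x9b) -> 0x91
vd[5] and(0x27,0xbe) -> 0x26
vd[6] tail/zero -> 0x00
vd[7] tail/zero -> 0x00
vd[8] tail/zero -> 0x00
vd[9] tail/zero -> 0x00
vd[10] tail/zero -> 0x00
vd[11] tail/zero -> 0x00
vd[12] tail/zero -> 0x00
vd[13] tail/zero -> 0x00
vd[14] tail/zero -> 0x00
vd[15] tail/zero -> 0x00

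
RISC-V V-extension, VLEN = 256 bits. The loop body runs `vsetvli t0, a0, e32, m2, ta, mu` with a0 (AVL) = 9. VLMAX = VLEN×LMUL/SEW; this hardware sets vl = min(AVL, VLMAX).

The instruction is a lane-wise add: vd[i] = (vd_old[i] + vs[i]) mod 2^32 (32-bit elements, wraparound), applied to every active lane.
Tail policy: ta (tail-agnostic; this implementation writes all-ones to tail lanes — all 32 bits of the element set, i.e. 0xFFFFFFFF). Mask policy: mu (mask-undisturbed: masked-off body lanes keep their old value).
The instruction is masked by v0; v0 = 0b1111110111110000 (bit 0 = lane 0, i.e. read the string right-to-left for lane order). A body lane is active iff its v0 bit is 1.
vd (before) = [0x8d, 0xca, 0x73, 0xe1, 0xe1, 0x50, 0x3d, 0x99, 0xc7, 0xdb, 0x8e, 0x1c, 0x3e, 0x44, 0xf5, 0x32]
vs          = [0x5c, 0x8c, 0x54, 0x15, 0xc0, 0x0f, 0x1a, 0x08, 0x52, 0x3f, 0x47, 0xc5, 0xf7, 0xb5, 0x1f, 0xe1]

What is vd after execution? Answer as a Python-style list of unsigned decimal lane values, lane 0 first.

VLMAX = (256 × 2) / 32 = 16 lanes
vl = min(AVL, VLMAX) = min(9, 16) = 9
lane  0: mask-off/keep ⇒ 0x8d
lane  1: mask-off/keep ⇒ 0xca
lane  2: mask-off/keep ⇒ 0x73
lane  3: mask-off/keep ⇒ 0xe1
lane  4: add(0xe1,0xc0) ⇒ 0x1a1
lane  5: add(0x50,0x0f) ⇒ 0x5f
lane  6: add(0x3d,0x1a) ⇒ 0x57
lane  7: add(0x99,0x08) ⇒ 0xa1
lane  8: add(0xc7,0x52) ⇒ 0x119
lane  9: tail/ones ⇒ 0xffffffff
lane 10: tail/ones ⇒ 0xffffffff
lane 11: tail/ones ⇒ 0xffffffff
lane 12: tail/ones ⇒ 0xffffffff
lane 13: tail/ones ⇒ 0xffffffff
lane 14: tail/ones ⇒ 0xffffffff
lane 15: tail/ones ⇒ 0xffffffff

vd = [141, 202, 115, 225, 417, 95, 87, 161, 281, 4294967295, 4294967295, 4294967295, 4294967295, 4294967295, 4294967295, 4294967295]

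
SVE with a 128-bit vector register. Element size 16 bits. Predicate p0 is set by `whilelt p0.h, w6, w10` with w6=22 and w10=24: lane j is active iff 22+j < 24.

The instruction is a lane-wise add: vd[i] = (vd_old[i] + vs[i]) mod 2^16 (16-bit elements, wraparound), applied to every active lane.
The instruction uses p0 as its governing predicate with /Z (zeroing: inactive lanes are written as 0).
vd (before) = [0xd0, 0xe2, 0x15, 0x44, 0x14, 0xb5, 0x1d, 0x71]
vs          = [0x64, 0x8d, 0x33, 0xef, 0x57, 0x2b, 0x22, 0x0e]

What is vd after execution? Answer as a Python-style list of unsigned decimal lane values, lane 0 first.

vd = [308, 367, 0, 0, 0, 0, 0, 0]

register lanes = 128/16 = 8
p0[j] = (22+j < 24); true for j=0..1 → 2 lanes set
lane  0: add(0xd0,0x64) ⇒ 0x134
lane  1: add(0xe2,0x8d) ⇒ 0x16f
lane  2: tail/zero ⇒ 0x00
lane  3: tail/zero ⇒ 0x00
lane  4: tail/zero ⇒ 0x00
lane  5: tail/zero ⇒ 0x00
lane  6: tail/zero ⇒ 0x00
lane  7: tail/zero ⇒ 0x00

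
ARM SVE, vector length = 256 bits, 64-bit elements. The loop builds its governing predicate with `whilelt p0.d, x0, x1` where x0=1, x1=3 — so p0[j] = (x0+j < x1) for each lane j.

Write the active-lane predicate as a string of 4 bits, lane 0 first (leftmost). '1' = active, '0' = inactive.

predicate = 1100

register lanes = 256/64 = 4
p0[j] = (1+j < 3); true for j=0..1 → 2 lanes set
bits (lane 0 leftmost): 1100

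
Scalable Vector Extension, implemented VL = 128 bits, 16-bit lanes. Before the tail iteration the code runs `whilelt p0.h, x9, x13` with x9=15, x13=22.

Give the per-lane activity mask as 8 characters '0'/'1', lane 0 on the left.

predicate = 11111110

lane count: 128 div 16 = 8
active while 15+j < 22, i.e. j ∈ [0,7) capped at 8 ⇒ 7
bits (lane 0 leftmost): 11111110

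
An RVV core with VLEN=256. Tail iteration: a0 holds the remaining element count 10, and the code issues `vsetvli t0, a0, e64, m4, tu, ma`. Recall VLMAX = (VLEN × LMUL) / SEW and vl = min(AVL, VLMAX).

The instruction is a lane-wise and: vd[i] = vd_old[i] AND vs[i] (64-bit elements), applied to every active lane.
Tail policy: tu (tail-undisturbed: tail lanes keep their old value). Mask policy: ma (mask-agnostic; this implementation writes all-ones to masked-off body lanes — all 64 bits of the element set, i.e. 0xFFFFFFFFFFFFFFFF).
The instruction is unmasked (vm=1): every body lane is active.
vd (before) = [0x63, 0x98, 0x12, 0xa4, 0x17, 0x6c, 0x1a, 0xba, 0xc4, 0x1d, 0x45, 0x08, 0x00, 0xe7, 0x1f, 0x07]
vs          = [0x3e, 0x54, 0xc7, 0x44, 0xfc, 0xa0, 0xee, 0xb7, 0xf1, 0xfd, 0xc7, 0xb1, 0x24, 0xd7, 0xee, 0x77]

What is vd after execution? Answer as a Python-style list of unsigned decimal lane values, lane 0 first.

lanes per group: 256·4/64 = 16
vl ← min(10, 16) = 10
  i=0: and(0x63,0x3e) → 34
  i=1: and(0x98,0x54) → 16
  i=2: and(0x12,0xc7) → 2
  i=3: and(0xa4,0x44) → 4
  i=4: and(0x17,0xfc) → 20
  i=5: and(0x6c,0xa0) → 32
  i=6: and(0x1a,0xee) → 10
  i=7: and(0xba,0xb7) → 178
  i=8: and(0xc4,0xf1) → 192
  i=9: and(0x1d,0xfd) → 29
  i=10: tail/keep → 69
  i=11: tail/keep → 8
  i=12: tail/keep → 0
  i=13: tail/keep → 231
  i=14: tail/keep → 31
  i=15: tail/keep → 7

vd = [34, 16, 2, 4, 20, 32, 10, 178, 192, 29, 69, 8, 0, 231, 31, 7]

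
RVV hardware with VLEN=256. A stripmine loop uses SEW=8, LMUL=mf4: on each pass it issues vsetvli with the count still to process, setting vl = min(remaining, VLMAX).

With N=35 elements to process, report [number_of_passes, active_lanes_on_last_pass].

VLMAX = (256 × 1/4) / 8 = 8 lanes
35 elements at 8/iter → 5 passes, remainder 3 on the last

[iterations, last_vl] = [5, 3]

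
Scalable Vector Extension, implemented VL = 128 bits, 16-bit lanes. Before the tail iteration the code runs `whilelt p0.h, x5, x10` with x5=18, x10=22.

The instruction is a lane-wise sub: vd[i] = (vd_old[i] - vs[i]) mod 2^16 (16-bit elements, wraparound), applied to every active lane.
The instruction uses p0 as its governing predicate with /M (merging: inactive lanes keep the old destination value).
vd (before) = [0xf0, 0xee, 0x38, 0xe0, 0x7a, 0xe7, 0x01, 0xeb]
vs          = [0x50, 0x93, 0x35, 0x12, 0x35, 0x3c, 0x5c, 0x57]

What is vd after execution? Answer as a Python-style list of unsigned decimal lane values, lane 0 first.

vd = [160, 91, 3, 206, 122, 231, 1, 235]

register lanes = 128/16 = 8
p0[j] = (18+j < 22); true for j=0..3 → 4 lanes set
  i=0: sub(0xf0,0x50) → 160
  i=1: sub(0xee,0x93) → 91
  i=2: sub(0x38,0x35) → 3
  i=3: sub(0xe0,0x12) → 206
  i=4: tail/keep → 122
  i=5: tail/keep → 231
  i=6: tail/keep → 1
  i=7: tail/keep → 235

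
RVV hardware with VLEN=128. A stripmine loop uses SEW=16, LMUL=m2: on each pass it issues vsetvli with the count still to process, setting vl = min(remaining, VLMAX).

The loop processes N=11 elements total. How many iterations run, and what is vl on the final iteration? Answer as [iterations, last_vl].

VLMAX = (128 × 2) / 16 = 16 lanes
11 elements at 16/iter → 1 passes, remainder 11 on the last

[iterations, last_vl] = [1, 11]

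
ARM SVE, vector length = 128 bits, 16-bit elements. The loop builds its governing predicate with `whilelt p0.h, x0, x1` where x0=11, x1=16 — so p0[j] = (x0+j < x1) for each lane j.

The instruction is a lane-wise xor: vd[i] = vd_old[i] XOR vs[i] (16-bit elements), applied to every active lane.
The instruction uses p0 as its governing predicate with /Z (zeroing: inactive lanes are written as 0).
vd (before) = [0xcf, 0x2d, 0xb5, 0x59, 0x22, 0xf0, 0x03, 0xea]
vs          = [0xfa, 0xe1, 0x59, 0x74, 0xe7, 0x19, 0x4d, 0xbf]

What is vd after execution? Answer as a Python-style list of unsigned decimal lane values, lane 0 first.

vd = [53, 204, 236, 45, 197, 0, 0, 0]

128-bit reg / 16-bit elem → 8 lanes
active while 11+j < 16, i.e. j ∈ [0,5) capped at 8 ⇒ 5
[0] xor(0xcf,0xfa) = 0x35
[1] xor(0x2d,0xe1) = 0xcc
[2] xor(0xb5,0x59) = 0xec
[3] xor(0x59,0x74) = 0x2d
[4] xor(0x22,0xe7) = 0xc5
[5] tail/zero = 0x00
[6] tail/zero = 0x00
[7] tail/zero = 0x00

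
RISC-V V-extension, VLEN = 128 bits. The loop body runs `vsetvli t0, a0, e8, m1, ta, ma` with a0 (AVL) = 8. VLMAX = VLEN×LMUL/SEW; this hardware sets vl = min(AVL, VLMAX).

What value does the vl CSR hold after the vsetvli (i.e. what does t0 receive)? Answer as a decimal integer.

VLMAX = (128 × 1) / 8 = 16 lanes
vl = min(AVL, VLMAX) = min(8, 16) = 8

vl = 8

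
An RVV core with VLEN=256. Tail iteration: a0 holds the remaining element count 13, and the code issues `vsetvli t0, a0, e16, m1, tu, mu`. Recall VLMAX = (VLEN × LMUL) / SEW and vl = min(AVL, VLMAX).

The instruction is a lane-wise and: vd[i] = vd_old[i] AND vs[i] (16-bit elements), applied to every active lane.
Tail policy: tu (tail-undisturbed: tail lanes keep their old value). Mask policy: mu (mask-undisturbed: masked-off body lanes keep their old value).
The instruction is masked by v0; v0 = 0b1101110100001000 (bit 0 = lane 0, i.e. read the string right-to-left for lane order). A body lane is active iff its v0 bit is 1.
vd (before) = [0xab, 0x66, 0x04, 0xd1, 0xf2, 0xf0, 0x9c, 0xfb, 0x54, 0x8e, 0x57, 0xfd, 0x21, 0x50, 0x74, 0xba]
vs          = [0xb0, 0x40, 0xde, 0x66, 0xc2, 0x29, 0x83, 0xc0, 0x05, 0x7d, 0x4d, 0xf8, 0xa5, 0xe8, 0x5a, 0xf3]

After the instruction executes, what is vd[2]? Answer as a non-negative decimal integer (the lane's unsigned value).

vd[2] = 4

lanes per group: 256·1/16 = 16
vl = min(AVL, VLMAX) = min(13, 16) = 13
[0] mask-off/keep = 0xab
[1] mask-off/keep = 0x66
[2] mask-off/keep = 0x04
[3] and(0xd1,0x66) = 0x40
[4] mask-off/keep = 0xf2
[5] mask-off/keep = 0xf0
[6] mask-off/keep = 0x9c
[7] mask-off/keep = 0xfb
[8] and(0x54,0x05) = 0x04
[9] mask-off/keep = 0x8e
[10] and(0x57,0x4d) = 0x45
[11] and(0xfd,0xf8) = 0xf8
[12] and(0x21,0xa5) = 0x21
[13] tail/keep = 0x50
[14] tail/keep = 0x74
[15] tail/keep = 0xba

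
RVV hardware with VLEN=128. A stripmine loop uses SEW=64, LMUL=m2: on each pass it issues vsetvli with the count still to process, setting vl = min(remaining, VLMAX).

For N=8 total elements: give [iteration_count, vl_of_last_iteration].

VLMAX = (128 × 2) / 64 = 4 lanes
N=8: ⌈8/4⌉ = 2 iters; last vl = 8 − 1×4 = 4

[iterations, last_vl] = [2, 4]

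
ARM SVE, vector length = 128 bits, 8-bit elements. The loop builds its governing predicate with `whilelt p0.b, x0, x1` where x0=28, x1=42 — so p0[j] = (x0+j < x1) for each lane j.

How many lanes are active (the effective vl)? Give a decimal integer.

register lanes = 128/8 = 16
active while 28+j < 42, i.e. j ∈ [0,14) capped at 16 ⇒ 14

vl = 14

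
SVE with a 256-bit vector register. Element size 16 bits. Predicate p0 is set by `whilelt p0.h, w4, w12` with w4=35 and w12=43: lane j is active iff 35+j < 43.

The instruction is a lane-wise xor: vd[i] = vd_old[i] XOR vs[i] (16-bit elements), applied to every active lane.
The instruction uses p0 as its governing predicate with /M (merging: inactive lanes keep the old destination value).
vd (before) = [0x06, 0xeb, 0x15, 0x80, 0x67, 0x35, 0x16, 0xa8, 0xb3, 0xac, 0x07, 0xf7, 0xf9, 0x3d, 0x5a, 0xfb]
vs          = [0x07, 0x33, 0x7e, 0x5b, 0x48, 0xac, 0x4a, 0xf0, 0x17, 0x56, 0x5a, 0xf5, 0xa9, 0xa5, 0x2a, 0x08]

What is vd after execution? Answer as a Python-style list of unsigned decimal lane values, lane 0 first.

vd = [1, 216, 107, 219, 47, 153, 92, 88, 179, 172, 7, 247, 249, 61, 90, 251]

256-bit reg / 16-bit elem → 16 lanes
active while 35+j < 43, i.e. j ∈ [0,8) capped at 16 ⇒ 8
lane  0: xor(0x06,0x07) ⇒ 0x01
lane  1: xor(0xeb,0x33) ⇒ 0xd8
lane  2: xor(0x15,0x7e) ⇒ 0x6b
lane  3: xor(0x80,0x5b) ⇒ 0xdb
lane  4: xor(0x67,0x48) ⇒ 0x2f
lane  5: xor(0x35,0xac) ⇒ 0x99
lane  6: xor(0x16,0x4a) ⇒ 0x5c
lane  7: xor(0xa8,0xf0) ⇒ 0x58
lane  8: tail/keep ⇒ 0xb3
lane  9: tail/keep ⇒ 0xac
lane 10: tail/keep ⇒ 0x07
lane 11: tail/keep ⇒ 0xf7
lane 12: tail/keep ⇒ 0xf9
lane 13: tail/keep ⇒ 0x3d
lane 14: tail/keep ⇒ 0x5a
lane 15: tail/keep ⇒ 0xfb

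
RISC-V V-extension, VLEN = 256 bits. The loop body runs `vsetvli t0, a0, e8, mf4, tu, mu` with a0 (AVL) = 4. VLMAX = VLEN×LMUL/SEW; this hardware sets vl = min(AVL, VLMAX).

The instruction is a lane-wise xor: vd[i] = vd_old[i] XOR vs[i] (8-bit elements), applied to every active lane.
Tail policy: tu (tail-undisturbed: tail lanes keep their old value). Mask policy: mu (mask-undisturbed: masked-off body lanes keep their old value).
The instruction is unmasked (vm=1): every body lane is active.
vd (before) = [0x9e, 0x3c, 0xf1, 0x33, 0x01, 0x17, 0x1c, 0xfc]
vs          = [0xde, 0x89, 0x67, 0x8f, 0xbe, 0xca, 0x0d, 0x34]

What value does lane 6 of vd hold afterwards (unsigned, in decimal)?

vd[6] = 28

VLMAX = (256 × 1/4) / 8 = 8 lanes
vl = min(AVL, VLMAX) = min(4, 8) = 4
  i=0: xor(0x9e,0xde) → 64
  i=1: xor(0x3c,0x89) → 181
  i=2: xor(0xf1,0x67) → 150
  i=3: xor(0x33,0x8f) → 188
  i=4: tail/keep → 1
  i=5: tail/keep → 23
  i=6: tail/keep → 28
  i=7: tail/keep → 252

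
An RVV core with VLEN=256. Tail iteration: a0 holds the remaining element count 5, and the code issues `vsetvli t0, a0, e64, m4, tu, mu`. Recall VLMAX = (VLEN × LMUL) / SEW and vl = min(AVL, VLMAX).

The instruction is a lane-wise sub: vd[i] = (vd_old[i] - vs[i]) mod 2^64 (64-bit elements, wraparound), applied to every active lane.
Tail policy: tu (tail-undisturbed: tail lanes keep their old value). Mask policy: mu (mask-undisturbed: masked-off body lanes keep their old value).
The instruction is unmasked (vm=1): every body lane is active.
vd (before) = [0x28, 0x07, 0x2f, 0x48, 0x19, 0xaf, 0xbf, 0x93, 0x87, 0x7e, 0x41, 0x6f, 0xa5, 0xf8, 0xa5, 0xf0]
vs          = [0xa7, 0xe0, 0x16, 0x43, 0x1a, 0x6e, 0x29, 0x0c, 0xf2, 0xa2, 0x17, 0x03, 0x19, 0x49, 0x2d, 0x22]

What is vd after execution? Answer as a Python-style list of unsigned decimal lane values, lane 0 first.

vd = [18446744073709551489, 18446744073709551399, 25, 5, 18446744073709551615, 175, 191, 147, 135, 126, 65, 111, 165, 248, 165, 240]

lanes per group: 256·4/64 = 16
AVL=5 ≤ VLMAX=16, so vl = 5
lane  0: sub(0x28,0xa7) ⇒ 0xffffffffffffff81
lane  1: sub(0x07,0xe0) ⇒ 0xffffffffffffff27
lane  2: sub(0x2f,0x16) ⇒ 0x19
lane  3: sub(0x48,0x43) ⇒ 0x05
lane  4: sub(0x19,0x1a) ⇒ 0xffffffffffffffff
lane  5: tail/keep ⇒ 0xaf
lane  6: tail/keep ⇒ 0xbf
lane  7: tail/keep ⇒ 0x93
lane  8: tail/keep ⇒ 0x87
lane  9: tail/keep ⇒ 0x7e
lane 10: tail/keep ⇒ 0x41
lane 11: tail/keep ⇒ 0x6f
lane 12: tail/keep ⇒ 0xa5
lane 13: tail/keep ⇒ 0xf8
lane 14: tail/keep ⇒ 0xa5
lane 15: tail/keep ⇒ 0xf0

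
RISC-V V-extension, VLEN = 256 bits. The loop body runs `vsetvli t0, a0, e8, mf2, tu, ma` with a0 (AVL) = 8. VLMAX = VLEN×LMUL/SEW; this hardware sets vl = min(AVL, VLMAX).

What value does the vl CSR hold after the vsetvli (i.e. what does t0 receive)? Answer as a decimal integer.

VLMAX = (256 × 1/2) / 8 = 16 lanes
AVL=8 ≤ VLMAX=16, so vl = 8

vl = 8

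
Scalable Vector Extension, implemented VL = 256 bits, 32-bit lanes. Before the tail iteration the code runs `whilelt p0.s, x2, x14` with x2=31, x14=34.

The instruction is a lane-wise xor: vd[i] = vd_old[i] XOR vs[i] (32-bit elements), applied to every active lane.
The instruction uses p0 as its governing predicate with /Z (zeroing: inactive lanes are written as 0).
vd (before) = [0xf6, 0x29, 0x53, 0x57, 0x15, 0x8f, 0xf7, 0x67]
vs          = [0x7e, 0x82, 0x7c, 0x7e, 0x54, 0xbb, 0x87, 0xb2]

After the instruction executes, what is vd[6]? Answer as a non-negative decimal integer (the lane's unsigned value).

register lanes = 256/32 = 8
active while 31+j < 34, i.e. j ∈ [0,3) capped at 8 ⇒ 3
  i=0: xor(0xf6,0x7e) → 136
  i=1: xor(0x29,0x82) → 171
  i=2: xor(0x53,0x7c) → 47
  i=3: tail/zero → 0
  i=4: tail/zero → 0
  i=5: tail/zero → 0
  i=6: tail/zero → 0
  i=7: tail/zero → 0

vd[6] = 0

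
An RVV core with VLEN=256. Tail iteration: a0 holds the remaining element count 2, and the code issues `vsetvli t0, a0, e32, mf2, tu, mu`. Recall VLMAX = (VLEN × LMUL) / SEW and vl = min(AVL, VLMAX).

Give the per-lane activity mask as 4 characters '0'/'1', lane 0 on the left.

VLMAX = (256 × 1/2) / 32 = 4 lanes
vl ← min(2, 4) = 2
bits (lane 0 leftmost): 1100

predicate = 1100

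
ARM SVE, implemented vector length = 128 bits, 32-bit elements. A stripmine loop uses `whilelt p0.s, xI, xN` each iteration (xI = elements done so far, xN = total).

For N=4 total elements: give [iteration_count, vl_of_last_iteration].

lane count: 128 div 32 = 4
4 elements at 4/iter → 1 passes, remainder 4 on the last

[iterations, last_vl] = [1, 4]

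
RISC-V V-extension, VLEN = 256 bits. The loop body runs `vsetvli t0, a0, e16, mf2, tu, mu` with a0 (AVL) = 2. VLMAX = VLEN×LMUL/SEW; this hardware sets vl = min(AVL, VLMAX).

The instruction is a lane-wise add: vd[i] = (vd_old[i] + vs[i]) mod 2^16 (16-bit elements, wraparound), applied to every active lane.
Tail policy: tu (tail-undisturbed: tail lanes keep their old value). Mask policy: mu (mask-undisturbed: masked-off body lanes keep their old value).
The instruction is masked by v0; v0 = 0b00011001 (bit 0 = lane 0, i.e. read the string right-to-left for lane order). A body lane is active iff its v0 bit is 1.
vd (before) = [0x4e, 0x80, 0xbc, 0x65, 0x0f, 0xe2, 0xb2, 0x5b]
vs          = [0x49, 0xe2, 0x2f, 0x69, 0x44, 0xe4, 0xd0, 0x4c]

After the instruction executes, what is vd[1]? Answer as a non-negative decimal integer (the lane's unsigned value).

VLMAX = (256 × 1/2) / 16 = 8 lanes
AVL=2 ≤ VLMAX=8, so vl = 2
lane  0: add(0x4e,0x49) ⇒ 0x97
lane  1: mask-off/keep ⇒ 0x80
lane  2: tail/keep ⇒ 0xbc
lane  3: tail/keep ⇒ 0x65
lane  4: tail/keep ⇒ 0x0f
lane  5: tail/keep ⇒ 0xe2
lane  6: tail/keep ⇒ 0xb2
lane  7: tail/keep ⇒ 0x5b

vd[1] = 128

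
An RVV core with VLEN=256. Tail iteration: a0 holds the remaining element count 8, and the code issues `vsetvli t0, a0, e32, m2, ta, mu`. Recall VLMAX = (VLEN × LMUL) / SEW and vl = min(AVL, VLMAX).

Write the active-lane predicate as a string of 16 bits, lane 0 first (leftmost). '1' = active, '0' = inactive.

VLMAX = (256 × 2) / 32 = 16 lanes
vl ← min(8, 16) = 8
bits (lane 0 leftmost): 1111111100000000

predicate = 1111111100000000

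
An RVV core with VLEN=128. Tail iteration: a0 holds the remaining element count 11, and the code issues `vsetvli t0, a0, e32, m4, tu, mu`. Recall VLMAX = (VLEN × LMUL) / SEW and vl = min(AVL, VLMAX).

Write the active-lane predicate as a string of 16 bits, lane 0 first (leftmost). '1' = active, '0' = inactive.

predicate = 1111111111100000

VLMAX = (128 × 4) / 32 = 16 lanes
AVL=11 ≤ VLMAX=16, so vl = 11
bits (lane 0 leftmost): 1111111111100000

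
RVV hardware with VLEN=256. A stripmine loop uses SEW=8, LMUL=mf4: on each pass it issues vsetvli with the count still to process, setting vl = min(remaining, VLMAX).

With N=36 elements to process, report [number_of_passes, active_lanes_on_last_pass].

[iterations, last_vl] = [5, 4]

lanes per group: 256·1/4/8 = 8
36 elements at 8/iter → 5 passes, remainder 4 on the last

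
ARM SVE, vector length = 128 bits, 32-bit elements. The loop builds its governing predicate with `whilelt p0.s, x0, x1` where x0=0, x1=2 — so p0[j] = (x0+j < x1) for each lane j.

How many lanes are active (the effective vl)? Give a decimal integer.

register lanes = 128/32 = 4
active while 0+j < 2, i.e. j ∈ [0,2) capped at 4 ⇒ 2

vl = 2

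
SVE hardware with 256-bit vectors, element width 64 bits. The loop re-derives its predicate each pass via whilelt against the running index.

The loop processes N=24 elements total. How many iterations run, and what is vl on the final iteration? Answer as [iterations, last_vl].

register lanes = 256/64 = 4
24 elements at 4/iter → 6 passes, remainder 4 on the last

[iterations, last_vl] = [6, 4]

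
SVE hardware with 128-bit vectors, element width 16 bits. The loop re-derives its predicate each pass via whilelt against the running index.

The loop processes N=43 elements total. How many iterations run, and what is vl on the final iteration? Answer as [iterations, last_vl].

[iterations, last_vl] = [6, 3]

lane count: 128 div 16 = 8
43 elements at 8/iter → 6 passes, remainder 3 on the last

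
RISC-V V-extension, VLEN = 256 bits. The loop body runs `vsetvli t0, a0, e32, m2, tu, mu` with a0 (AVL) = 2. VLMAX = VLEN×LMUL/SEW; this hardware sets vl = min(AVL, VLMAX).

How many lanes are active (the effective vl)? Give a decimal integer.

VLMAX = VLEN×LMUL/SEW = 256×2/32 = 16
vl ← min(2, 16) = 2

vl = 2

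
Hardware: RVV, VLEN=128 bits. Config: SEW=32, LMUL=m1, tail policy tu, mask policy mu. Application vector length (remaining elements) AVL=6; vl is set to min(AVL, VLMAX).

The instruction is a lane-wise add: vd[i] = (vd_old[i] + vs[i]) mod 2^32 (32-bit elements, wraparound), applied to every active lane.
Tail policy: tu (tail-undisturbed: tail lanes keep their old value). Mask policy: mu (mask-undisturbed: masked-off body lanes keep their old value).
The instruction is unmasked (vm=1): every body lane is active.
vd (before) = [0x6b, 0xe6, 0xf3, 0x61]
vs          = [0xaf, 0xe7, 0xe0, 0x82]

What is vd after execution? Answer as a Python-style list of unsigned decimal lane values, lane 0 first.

vd = [282, 461, 467, 227]

VLMAX = (128 × 1) / 32 = 4 lanes
vl ← min(6, 4) = 4
lane  0: add(0x6b,0xaf) ⇒ 0x11a
lane  1: add(0xe6,0xe7) ⇒ 0x1cd
lane  2: add(0xf3,0xe0) ⇒ 0x1d3
lane  3: add(0x61,0x82) ⇒ 0xe3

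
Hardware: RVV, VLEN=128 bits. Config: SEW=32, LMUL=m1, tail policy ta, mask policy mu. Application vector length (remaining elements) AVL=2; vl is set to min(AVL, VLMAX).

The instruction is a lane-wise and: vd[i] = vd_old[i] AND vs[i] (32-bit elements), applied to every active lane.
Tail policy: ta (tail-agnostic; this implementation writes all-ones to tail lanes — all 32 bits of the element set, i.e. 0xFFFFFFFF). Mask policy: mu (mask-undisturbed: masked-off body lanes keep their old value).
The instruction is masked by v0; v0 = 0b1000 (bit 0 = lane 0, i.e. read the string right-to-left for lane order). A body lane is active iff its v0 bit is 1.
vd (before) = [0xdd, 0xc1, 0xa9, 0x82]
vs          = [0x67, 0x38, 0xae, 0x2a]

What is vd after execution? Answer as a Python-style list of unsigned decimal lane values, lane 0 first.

vd = [221, 193, 4294967295, 4294967295]

VLMAX = (128 × 1) / 32 = 4 lanes
vl = min(AVL, VLMAX) = min(2, 4) = 2
  i=0: mask-off/keep → 221
  i=1: mask-off/keep → 193
  i=2: tail/ones → 4294967295
  i=3: tail/ones → 4294967295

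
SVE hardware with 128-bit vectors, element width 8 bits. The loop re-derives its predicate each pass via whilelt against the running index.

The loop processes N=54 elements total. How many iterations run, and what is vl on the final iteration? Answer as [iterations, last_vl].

[iterations, last_vl] = [4, 6]

128-bit reg / 8-bit elem → 16 lanes
iterations = ceil(54/16) = 4; final-pass vl = 6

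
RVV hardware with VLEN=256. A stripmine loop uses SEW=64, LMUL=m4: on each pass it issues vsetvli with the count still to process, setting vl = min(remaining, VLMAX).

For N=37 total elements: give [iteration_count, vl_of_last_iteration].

[iterations, last_vl] = [3, 5]

VLMAX = (256 × 4) / 64 = 16 lanes
N=37: ⌈37/16⌉ = 3 iters; last vl = 37 − 2×16 = 5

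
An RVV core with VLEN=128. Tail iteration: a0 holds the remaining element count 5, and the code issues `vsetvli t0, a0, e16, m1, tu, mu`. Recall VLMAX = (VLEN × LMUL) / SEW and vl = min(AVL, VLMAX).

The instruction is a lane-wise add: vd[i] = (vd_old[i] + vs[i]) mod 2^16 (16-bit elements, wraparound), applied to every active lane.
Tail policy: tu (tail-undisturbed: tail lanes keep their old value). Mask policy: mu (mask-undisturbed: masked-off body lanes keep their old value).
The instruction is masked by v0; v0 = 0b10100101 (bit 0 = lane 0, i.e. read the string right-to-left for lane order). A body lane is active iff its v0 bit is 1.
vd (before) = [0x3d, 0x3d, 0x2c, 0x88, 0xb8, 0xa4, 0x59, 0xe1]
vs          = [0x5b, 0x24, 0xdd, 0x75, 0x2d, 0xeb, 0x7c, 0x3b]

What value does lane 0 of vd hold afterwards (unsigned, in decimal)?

VLMAX = (128 × 1) / 16 = 8 lanes
AVL=5 ≤ VLMAX=8, so vl = 5
vd[0] add(0x3d,0x5b) -> 0x98
vd[1] mask-off/keep -> 0x3d
vd[2] add(0x2c,0xdd) -> 0x109
vd[3] mask-off/keep -> 0x88
vd[4] mask-off/keep -> 0xb8
vd[5] tail/keep -> 0xa4
vd[6] tail/keep -> 0x59
vd[7] tail/keep -> 0xe1

vd[0] = 152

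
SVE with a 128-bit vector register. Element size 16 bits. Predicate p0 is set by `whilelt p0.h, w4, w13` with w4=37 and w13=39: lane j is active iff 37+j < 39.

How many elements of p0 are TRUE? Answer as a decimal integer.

register lanes = 128/16 = 8
p0[j] = (37+j < 39); true for j=0..1 → 2 lanes set

vl = 2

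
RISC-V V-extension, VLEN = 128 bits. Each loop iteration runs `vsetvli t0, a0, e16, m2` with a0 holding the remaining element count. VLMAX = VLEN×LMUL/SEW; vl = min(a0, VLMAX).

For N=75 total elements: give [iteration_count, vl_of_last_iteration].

[iterations, last_vl] = [5, 11]

VLMAX = (128 × 2) / 16 = 16 lanes
iterations = ceil(75/16) = 5; final-pass vl = 11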